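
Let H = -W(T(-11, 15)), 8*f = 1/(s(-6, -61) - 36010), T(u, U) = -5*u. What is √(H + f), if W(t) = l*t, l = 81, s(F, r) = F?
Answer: I*√5778813304982/36016 ≈ 66.746*I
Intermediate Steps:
f = -1/288128 (f = 1/(8*(-6 - 36010)) = (⅛)/(-36016) = (⅛)*(-1/36016) = -1/288128 ≈ -3.4707e-6)
W(t) = 81*t
H = -4455 (H = -81*(-5*(-11)) = -81*55 = -1*4455 = -4455)
√(H + f) = √(-4455 - 1/288128) = √(-1283610241/288128) = I*√5778813304982/36016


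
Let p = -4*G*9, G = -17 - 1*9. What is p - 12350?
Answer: -11414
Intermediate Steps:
G = -26 (G = -17 - 9 = -26)
p = 936 (p = -4*(-26)*9 = 104*9 = 936)
p - 12350 = 936 - 12350 = -11414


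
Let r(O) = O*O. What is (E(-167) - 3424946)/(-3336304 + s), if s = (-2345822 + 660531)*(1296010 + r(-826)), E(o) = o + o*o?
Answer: 1698612/1666995463765 ≈ 1.0190e-6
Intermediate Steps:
r(O) = O²
E(o) = o + o²
s = -3333987591226 (s = (-2345822 + 660531)*(1296010 + (-826)²) = -1685291*(1296010 + 682276) = -1685291*1978286 = -3333987591226)
(E(-167) - 3424946)/(-3336304 + s) = (-167*(1 - 167) - 3424946)/(-3336304 - 3333987591226) = (-167*(-166) - 3424946)/(-3333990927530) = (27722 - 3424946)*(-1/3333990927530) = -3397224*(-1/3333990927530) = 1698612/1666995463765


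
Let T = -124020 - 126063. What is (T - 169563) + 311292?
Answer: -108354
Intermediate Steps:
T = -250083
(T - 169563) + 311292 = (-250083 - 169563) + 311292 = -419646 + 311292 = -108354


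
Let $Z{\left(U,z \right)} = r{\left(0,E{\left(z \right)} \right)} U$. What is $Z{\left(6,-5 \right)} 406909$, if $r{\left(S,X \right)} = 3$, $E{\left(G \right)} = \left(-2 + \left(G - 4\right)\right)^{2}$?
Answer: $7324362$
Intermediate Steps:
$E{\left(G \right)} = \left(-6 + G\right)^{2}$ ($E{\left(G \right)} = \left(-2 + \left(-4 + G\right)\right)^{2} = \left(-6 + G\right)^{2}$)
$Z{\left(U,z \right)} = 3 U$
$Z{\left(6,-5 \right)} 406909 = 3 \cdot 6 \cdot 406909 = 18 \cdot 406909 = 7324362$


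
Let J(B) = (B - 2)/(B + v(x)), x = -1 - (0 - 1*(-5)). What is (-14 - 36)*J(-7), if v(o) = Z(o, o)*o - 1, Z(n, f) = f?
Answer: 225/14 ≈ 16.071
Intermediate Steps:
x = -6 (x = -1 - (0 + 5) = -1 - 1*5 = -1 - 5 = -6)
v(o) = -1 + o² (v(o) = o*o - 1 = o² - 1 = -1 + o²)
J(B) = (-2 + B)/(35 + B) (J(B) = (B - 2)/(B + (-1 + (-6)²)) = (-2 + B)/(B + (-1 + 36)) = (-2 + B)/(B + 35) = (-2 + B)/(35 + B))
(-14 - 36)*J(-7) = (-14 - 36)*((-2 - 7)/(35 - 7)) = -50*(-9)/28 = -25*(-9)/14 = -50*(-9/28) = 225/14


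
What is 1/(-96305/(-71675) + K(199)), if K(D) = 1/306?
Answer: 4386510/5908201 ≈ 0.74244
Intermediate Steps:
K(D) = 1/306
1/(-96305/(-71675) + K(199)) = 1/(-96305/(-71675) + 1/306) = 1/(-96305*(-1/71675) + 1/306) = 1/(19261/14335 + 1/306) = 1/(5908201/4386510) = 4386510/5908201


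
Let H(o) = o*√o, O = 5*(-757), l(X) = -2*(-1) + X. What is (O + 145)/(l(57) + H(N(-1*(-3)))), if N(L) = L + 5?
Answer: -214760/2969 + 58240*√2/2969 ≈ -44.593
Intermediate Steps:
l(X) = 2 + X
O = -3785
N(L) = 5 + L
H(o) = o^(3/2)
(O + 145)/(l(57) + H(N(-1*(-3)))) = (-3785 + 145)/((2 + 57) + (5 - 1*(-3))^(3/2)) = -3640/(59 + (5 + 3)^(3/2)) = -3640/(59 + 8^(3/2)) = -3640/(59 + 16*√2)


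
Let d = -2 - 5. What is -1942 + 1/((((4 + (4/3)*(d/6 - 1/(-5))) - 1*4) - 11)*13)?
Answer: -13961083/7189 ≈ -1942.0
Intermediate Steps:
d = -7
-1942 + 1/((((4 + (4/3)*(d/6 - 1/(-5))) - 1*4) - 11)*13) = -1942 + 1/((((4 + (4/3)*(-7/6 - 1/(-5))) - 1*4) - 11)*13) = -1942 + 1/((((4 + (4*(⅓))*(-7*⅙ - 1*(-⅕))) - 4) - 11)*13) = -1942 + 1/((((4 + 4*(-7/6 + ⅕)/3) - 4) - 11)*13) = -1942 + 1/((((4 + (4/3)*(-29/30)) - 4) - 11)*13) = -1942 + 1/((((4 - 58/45) - 4) - 11)*13) = -1942 + 1/(((122/45 - 4) - 11)*13) = -1942 + 1/((-58/45 - 11)*13) = -1942 + 1/(-553/45*13) = -1942 + 1/(-7189/45) = -1942 - 45/7189 = -13961083/7189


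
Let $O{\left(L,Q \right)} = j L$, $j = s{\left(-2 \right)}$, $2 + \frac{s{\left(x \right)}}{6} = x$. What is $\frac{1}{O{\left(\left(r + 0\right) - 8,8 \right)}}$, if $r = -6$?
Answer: $\frac{1}{336} \approx 0.0029762$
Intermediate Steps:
$s{\left(x \right)} = -12 + 6 x$
$j = -24$ ($j = -12 + 6 \left(-2\right) = -12 - 12 = -24$)
$O{\left(L,Q \right)} = - 24 L$
$\frac{1}{O{\left(\left(r + 0\right) - 8,8 \right)}} = \frac{1}{\left(-24\right) \left(\left(-6 + 0\right) - 8\right)} = \frac{1}{\left(-24\right) \left(-6 - 8\right)} = \frac{1}{\left(-24\right) \left(-14\right)} = \frac{1}{336}$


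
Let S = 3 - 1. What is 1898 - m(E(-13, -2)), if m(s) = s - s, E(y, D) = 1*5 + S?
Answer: 1898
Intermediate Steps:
S = 2
E(y, D) = 7 (E(y, D) = 1*5 + 2 = 5 + 2 = 7)
m(s) = 0
1898 - m(E(-13, -2)) = 1898 - 1*0 = 1898 + 0 = 1898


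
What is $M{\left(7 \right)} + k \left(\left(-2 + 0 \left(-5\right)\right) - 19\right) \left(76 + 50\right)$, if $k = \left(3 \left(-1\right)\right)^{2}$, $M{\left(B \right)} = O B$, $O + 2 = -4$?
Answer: $-23856$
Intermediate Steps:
$O = -6$ ($O = -2 - 4 = -6$)
$M{\left(B \right)} = - 6 B$
$k = 9$ ($k = \left(-3\right)^{2} = 9$)
$M{\left(7 \right)} + k \left(\left(-2 + 0 \left(-5\right)\right) - 19\right) \left(76 + 50\right) = \left(-6\right) 7 + 9 \left(\left(-2 + 0 \left(-5\right)\right) - 19\right) \left(76 + 50\right) = -42 + 9 \left(\left(-2 + 0\right) - 19\right) 126 = -42 + 9 \left(-2 - 19\right) 126 = -42 + 9 \left(\left(-21\right) 126\right) = -42 + 9 \left(-2646\right) = -42 - 23814 = -23856$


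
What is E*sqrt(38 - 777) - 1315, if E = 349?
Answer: -1315 + 349*I*sqrt(739) ≈ -1315.0 + 9487.4*I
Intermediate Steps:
E*sqrt(38 - 777) - 1315 = 349*sqrt(38 - 777) - 1315 = 349*sqrt(-739) - 1315 = 349*(I*sqrt(739)) - 1315 = 349*I*sqrt(739) - 1315 = -1315 + 349*I*sqrt(739)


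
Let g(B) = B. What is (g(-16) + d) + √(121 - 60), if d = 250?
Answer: 234 + √61 ≈ 241.81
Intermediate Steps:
(g(-16) + d) + √(121 - 60) = (-16 + 250) + √(121 - 60) = 234 + √61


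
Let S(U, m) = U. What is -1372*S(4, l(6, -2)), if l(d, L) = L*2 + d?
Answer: -5488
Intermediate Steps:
l(d, L) = d + 2*L (l(d, L) = 2*L + d = d + 2*L)
-1372*S(4, l(6, -2)) = -1372*4 = -5488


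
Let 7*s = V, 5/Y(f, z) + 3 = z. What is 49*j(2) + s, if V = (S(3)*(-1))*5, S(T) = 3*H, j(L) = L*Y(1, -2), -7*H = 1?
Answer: -4787/49 ≈ -97.694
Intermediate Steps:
H = -1/7 (H = -1/7*1 = -1/7 ≈ -0.14286)
Y(f, z) = 5/(-3 + z)
j(L) = -L (j(L) = L*(5/(-3 - 2)) = L*(5/(-5)) = L*(5*(-1/5)) = L*(-1) = -L)
S(T) = -3/7 (S(T) = 3*(-1/7) = -3/7)
V = 15/7 (V = -3/7*(-1)*5 = (3/7)*5 = 15/7 ≈ 2.1429)
s = 15/49 (s = (1/7)*(15/7) = 15/49 ≈ 0.30612)
49*j(2) + s = 49*(-1*2) + 15/49 = 49*(-2) + 15/49 = -98 + 15/49 = -4787/49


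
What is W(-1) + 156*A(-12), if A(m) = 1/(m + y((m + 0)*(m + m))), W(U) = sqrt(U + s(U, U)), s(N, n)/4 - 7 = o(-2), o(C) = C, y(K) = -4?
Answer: -39/4 + sqrt(19) ≈ -5.3911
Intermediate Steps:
s(N, n) = 20 (s(N, n) = 28 + 4*(-2) = 28 - 8 = 20)
W(U) = sqrt(20 + U) (W(U) = sqrt(U + 20) = sqrt(20 + U))
A(m) = 1/(-4 + m) (A(m) = 1/(m - 4) = 1/(-4 + m))
W(-1) + 156*A(-12) = sqrt(20 - 1) + 156/(-4 - 12) = sqrt(19) + 156/(-16) = sqrt(19) + 156*(-1/16) = sqrt(19) - 39/4 = -39/4 + sqrt(19)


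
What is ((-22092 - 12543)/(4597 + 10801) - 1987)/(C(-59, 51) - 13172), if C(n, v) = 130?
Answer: 30630461/200820716 ≈ 0.15253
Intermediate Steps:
((-22092 - 12543)/(4597 + 10801) - 1987)/(C(-59, 51) - 13172) = ((-22092 - 12543)/(4597 + 10801) - 1987)/(130 - 13172) = (-34635/15398 - 1987)/(-13042) = (-34635*1/15398 - 1987)*(-1/13042) = (-34635/15398 - 1987)*(-1/13042) = -30630461/15398*(-1/13042) = 30630461/200820716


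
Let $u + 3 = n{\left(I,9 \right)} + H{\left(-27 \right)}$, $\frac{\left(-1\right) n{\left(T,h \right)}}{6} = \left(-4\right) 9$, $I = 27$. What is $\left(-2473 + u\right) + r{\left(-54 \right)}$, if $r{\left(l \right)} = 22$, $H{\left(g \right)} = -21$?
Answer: $-2259$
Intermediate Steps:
$n{\left(T,h \right)} = 216$ ($n{\left(T,h \right)} = - 6 \left(\left(-4\right) 9\right) = \left(-6\right) \left(-36\right) = 216$)
$u = 192$ ($u = -3 + \left(216 - 21\right) = -3 + 195 = 192$)
$\left(-2473 + u\right) + r{\left(-54 \right)} = \left(-2473 + 192\right) + 22 = -2281 + 22 = -2259$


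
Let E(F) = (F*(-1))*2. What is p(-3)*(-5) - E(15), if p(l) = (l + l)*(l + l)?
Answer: -150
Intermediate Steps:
E(F) = -2*F (E(F) = -F*2 = -2*F)
p(l) = 4*l² (p(l) = (2*l)*(2*l) = 4*l²)
p(-3)*(-5) - E(15) = (4*(-3)²)*(-5) - (-2)*15 = (4*9)*(-5) - 1*(-30) = 36*(-5) + 30 = -180 + 30 = -150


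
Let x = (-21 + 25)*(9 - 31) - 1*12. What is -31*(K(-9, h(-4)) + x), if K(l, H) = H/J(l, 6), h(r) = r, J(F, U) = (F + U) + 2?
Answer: 2976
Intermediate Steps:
J(F, U) = 2 + F + U
K(l, H) = H/(8 + l) (K(l, H) = H/(2 + l + 6) = H/(8 + l))
x = -100 (x = 4*(-22) - 12 = -88 - 12 = -100)
-31*(K(-9, h(-4)) + x) = -31*(-4/(8 - 9) - 100) = -31*(-4/(-1) - 100) = -31*(-4*(-1) - 100) = -31*(4 - 100) = -31*(-96) = 2976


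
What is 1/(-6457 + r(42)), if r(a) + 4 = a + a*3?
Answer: -1/6293 ≈ -0.00015891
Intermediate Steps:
r(a) = -4 + 4*a (r(a) = -4 + (a + a*3) = -4 + (a + 3*a) = -4 + 4*a)
1/(-6457 + r(42)) = 1/(-6457 + (-4 + 4*42)) = 1/(-6457 + (-4 + 168)) = 1/(-6457 + 164) = 1/(-6293) = -1/6293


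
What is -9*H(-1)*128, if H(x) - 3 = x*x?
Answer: -4608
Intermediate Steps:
H(x) = 3 + x**2 (H(x) = 3 + x*x = 3 + x**2)
-9*H(-1)*128 = -9*(3 + (-1)**2)*128 = -9*(3 + 1)*128 = -9*4*128 = -36*128 = -4608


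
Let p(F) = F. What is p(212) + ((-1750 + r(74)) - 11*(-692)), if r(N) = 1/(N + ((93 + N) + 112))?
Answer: 2144123/353 ≈ 6074.0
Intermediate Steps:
r(N) = 1/(205 + 2*N) (r(N) = 1/(N + (205 + N)) = 1/(205 + 2*N))
p(212) + ((-1750 + r(74)) - 11*(-692)) = 212 + ((-1750 + 1/(205 + 2*74)) - 11*(-692)) = 212 + ((-1750 + 1/(205 + 148)) + 7612) = 212 + ((-1750 + 1/353) + 7612) = 212 + (-617749/353 + 7612) = 212 + 2069287/353 = 2144123/353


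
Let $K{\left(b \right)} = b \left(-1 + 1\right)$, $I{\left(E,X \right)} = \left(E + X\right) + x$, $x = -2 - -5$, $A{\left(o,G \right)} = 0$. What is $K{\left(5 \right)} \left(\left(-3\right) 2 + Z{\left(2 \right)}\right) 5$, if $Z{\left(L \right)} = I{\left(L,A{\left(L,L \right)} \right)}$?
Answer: $0$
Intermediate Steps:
$x = 3$ ($x = -2 + 5 = 3$)
$I{\left(E,X \right)} = 3 + E + X$ ($I{\left(E,X \right)} = \left(E + X\right) + 3 = 3 + E + X$)
$Z{\left(L \right)} = 3 + L$ ($Z{\left(L \right)} = 3 + L + 0 = 3 + L$)
$K{\left(b \right)} = 0$ ($K{\left(b \right)} = b 0 = 0$)
$K{\left(5 \right)} \left(\left(-3\right) 2 + Z{\left(2 \right)}\right) 5 = 0 \left(\left(-3\right) 2 + \left(3 + 2\right)\right) 5 = 0 \left(-6 + 5\right) 5 = 0 \left(-1\right) 5 = 0 \cdot 5 = 0$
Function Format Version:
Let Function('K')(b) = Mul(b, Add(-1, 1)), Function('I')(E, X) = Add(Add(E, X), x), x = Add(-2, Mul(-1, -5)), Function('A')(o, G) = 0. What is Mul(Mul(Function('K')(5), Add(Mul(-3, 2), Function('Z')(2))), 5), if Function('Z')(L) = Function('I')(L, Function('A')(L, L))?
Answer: 0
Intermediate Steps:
x = 3 (x = Add(-2, 5) = 3)
Function('I')(E, X) = Add(3, E, X) (Function('I')(E, X) = Add(Add(E, X), 3) = Add(3, E, X))
Function('Z')(L) = Add(3, L) (Function('Z')(L) = Add(3, L, 0) = Add(3, L))
Function('K')(b) = 0 (Function('K')(b) = Mul(b, 0) = 0)
Mul(Mul(Function('K')(5), Add(Mul(-3, 2), Function('Z')(2))), 5) = Mul(Mul(0, Add(Mul(-3, 2), Add(3, 2))), 5) = Mul(Mul(0, Add(-6, 5)), 5) = Mul(Mul(0, -1), 5) = Mul(0, 5) = 0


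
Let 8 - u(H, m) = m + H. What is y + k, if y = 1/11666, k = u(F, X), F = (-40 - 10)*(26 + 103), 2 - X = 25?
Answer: 75607347/11666 ≈ 6481.0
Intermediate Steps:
X = -23 (X = 2 - 1*25 = 2 - 25 = -23)
F = -6450 (F = -50*129 = -6450)
u(H, m) = 8 - H - m (u(H, m) = 8 - (m + H) = 8 - (H + m) = 8 + (-H - m) = 8 - H - m)
k = 6481 (k = 8 - 1*(-6450) - 1*(-23) = 8 + 6450 + 23 = 6481)
y = 1/11666 ≈ 8.5719e-5
y + k = 1/11666 + 6481 = 75607347/11666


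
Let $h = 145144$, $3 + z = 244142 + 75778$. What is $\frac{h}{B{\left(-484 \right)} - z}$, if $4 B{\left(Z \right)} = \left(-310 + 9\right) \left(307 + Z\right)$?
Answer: $- \frac{580576}{1226391} \approx -0.4734$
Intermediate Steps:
$B{\left(Z \right)} = - \frac{92407}{4} - \frac{301 Z}{4}$ ($B{\left(Z \right)} = \frac{\left(-310 + 9\right) \left(307 + Z\right)}{4} = \frac{\left(-301\right) \left(307 + Z\right)}{4} = \frac{-92407 - 301 Z}{4} = - \frac{92407}{4} - \frac{301 Z}{4}$)
$z = 319917$ ($z = -3 + \left(244142 + 75778\right) = -3 + 319920 = 319917$)
$\frac{h}{B{\left(-484 \right)} - z} = \frac{145144}{\left(- \frac{92407}{4} - -36421\right) - 319917} = \frac{145144}{\left(- \frac{92407}{4} + 36421\right) - 319917} = \frac{145144}{\frac{53277}{4} - 319917} = \frac{145144}{- \frac{1226391}{4}} = 145144 \left(- \frac{4}{1226391}\right) = - \frac{580576}{1226391}$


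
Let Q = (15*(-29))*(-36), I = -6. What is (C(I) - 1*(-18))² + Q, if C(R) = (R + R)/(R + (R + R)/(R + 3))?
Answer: 16236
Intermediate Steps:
Q = 15660 (Q = -435*(-36) = 15660)
C(R) = 2*R/(R + 2*R/(3 + R)) (C(R) = (2*R)/(R + (2*R)/(3 + R)) = (2*R)/(R + 2*R/(3 + R)) = 2*R/(R + 2*R/(3 + R)))
(C(I) - 1*(-18))² + Q = (2*(3 - 6)/(5 - 6) - 1*(-18))² + 15660 = (2*(-3)/(-1) + 18)² + 15660 = (2*(-1)*(-3) + 18)² + 15660 = (6 + 18)² + 15660 = 24² + 15660 = 576 + 15660 = 16236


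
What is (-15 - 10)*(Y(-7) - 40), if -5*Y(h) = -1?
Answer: 995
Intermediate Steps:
Y(h) = ⅕ (Y(h) = -⅕*(-1) = ⅕)
(-15 - 10)*(Y(-7) - 40) = (-15 - 10)*(⅕ - 40) = -25*(-199/5) = 995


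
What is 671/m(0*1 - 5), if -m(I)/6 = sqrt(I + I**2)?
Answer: -671*sqrt(5)/60 ≈ -25.007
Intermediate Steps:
m(I) = -6*sqrt(I + I**2)
671/m(0*1 - 5) = 671/((-6*2*sqrt(5))) = 671/((-12*sqrt(5))) = 671*(-sqrt(5)/60) = -671*sqrt(5)/60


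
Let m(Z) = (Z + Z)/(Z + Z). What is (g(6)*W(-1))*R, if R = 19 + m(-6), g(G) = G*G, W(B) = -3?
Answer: -2160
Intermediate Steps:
m(Z) = 1 (m(Z) = (2*Z)/((2*Z)) = (2*Z)*(1/(2*Z)) = 1)
g(G) = G²
R = 20 (R = 19 + 1 = 20)
(g(6)*W(-1))*R = (6²*(-3))*20 = (36*(-3))*20 = -108*20 = -2160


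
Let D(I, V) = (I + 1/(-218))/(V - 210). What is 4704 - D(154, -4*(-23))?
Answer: 2051513/436 ≈ 4705.3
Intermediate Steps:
D(I, V) = (-1/218 + I)/(-210 + V) (D(I, V) = (I - 1/218)/(-210 + V) = (-1/218 + I)/(-210 + V))
4704 - D(154, -4*(-23)) = 4704 - (-1/218 + 154)/(-210 - 4*(-23)) = 4704 - 33571/((-210 + 92)*218) = 4704 - 33571/((-118)*218) = 4704 - (-1)*33571/(118*218) = 4704 - 1*(-569/436) = 4704 + 569/436 = 2051513/436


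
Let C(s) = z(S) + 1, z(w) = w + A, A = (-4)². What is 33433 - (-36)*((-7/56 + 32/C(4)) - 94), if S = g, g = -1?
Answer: 60233/2 ≈ 30117.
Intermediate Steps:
A = 16
S = -1
z(w) = 16 + w (z(w) = w + 16 = 16 + w)
C(s) = 16 (C(s) = (16 - 1) + 1 = 15 + 1 = 16)
33433 - (-36)*((-7/56 + 32/C(4)) - 94) = 33433 - (-36)*((-7/56 + 32/16) - 94) = 33433 - (-36)*((-7*1/56 + 32*(1/16)) - 94) = 33433 - (-36)*((-⅛ + 2) - 94) = 33433 - (-36)*(15/8 - 94) = 33433 - (-36)*(-737)/8 = 33433 - 1*6633/2 = 33433 - 6633/2 = 60233/2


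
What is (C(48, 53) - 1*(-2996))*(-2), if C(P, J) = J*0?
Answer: -5992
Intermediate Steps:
C(P, J) = 0
(C(48, 53) - 1*(-2996))*(-2) = (0 - 1*(-2996))*(-2) = (0 + 2996)*(-2) = 2996*(-2) = -5992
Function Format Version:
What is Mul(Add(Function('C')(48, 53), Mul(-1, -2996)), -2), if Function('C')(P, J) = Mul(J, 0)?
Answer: -5992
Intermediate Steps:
Function('C')(P, J) = 0
Mul(Add(Function('C')(48, 53), Mul(-1, -2996)), -2) = Mul(Add(0, Mul(-1, -2996)), -2) = Mul(Add(0, 2996), -2) = Mul(2996, -2) = -5992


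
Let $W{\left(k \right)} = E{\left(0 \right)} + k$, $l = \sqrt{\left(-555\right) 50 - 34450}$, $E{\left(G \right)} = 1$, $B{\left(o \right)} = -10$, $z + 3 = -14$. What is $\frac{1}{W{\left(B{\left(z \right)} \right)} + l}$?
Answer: $- \frac{9}{62281} - \frac{10 i \sqrt{622}}{62281} \approx -0.00014451 - 0.0040044 i$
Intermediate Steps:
$z = -17$ ($z = -3 - 14 = -17$)
$l = 10 i \sqrt{622}$ ($l = \sqrt{-27750 - 34450} = \sqrt{-62200} = 10 i \sqrt{622} \approx 249.4 i$)
$W{\left(k \right)} = 1 + k$
$\frac{1}{W{\left(B{\left(z \right)} \right)} + l} = \frac{1}{\left(1 - 10\right) + 10 i \sqrt{622}} = \frac{1}{-9 + 10 i \sqrt{622}}$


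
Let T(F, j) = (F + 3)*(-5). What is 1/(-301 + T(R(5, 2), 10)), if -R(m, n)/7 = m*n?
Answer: 1/34 ≈ 0.029412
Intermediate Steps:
R(m, n) = -7*m*n
T(F, j) = -15 - 5*F (T(F, j) = (3 + F)*(-5) = -15 - 5*F)
1/(-301 + T(R(5, 2), 10)) = 1/(-301 + (-15 - (-35)*5*2)) = 1/(-301 + (-15 - 5*(-70))) = 1/(-301 + (-15 + 350)) = 1/(-301 + 335) = 1/34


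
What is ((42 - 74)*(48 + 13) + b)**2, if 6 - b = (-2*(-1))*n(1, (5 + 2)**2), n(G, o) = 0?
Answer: 3786916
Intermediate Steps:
b = 6 (b = 6 - (-2*(-1))*0 = 6 - 2*0 = 6 - 1*0 = 6 + 0 = 6)
((42 - 74)*(48 + 13) + b)**2 = ((42 - 74)*(48 + 13) + 6)**2 = (-32*61 + 6)**2 = (-1952 + 6)**2 = (-1946)**2 = 3786916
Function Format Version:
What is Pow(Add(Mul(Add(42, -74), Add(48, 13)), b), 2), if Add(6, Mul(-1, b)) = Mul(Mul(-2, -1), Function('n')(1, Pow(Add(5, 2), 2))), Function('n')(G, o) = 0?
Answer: 3786916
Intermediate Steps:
b = 6 (b = Add(6, Mul(-1, Mul(Mul(-2, -1), 0))) = Add(6, Mul(-1, Mul(2, 0))) = Add(6, Mul(-1, 0)) = Add(6, 0) = 6)
Pow(Add(Mul(Add(42, -74), Add(48, 13)), b), 2) = Pow(Add(Mul(Add(42, -74), Add(48, 13)), 6), 2) = Pow(Add(Mul(-32, 61), 6), 2) = Pow(Add(-1952, 6), 2) = Pow(-1946, 2) = 3786916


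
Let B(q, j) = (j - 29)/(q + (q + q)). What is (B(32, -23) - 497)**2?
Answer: 142587481/576 ≈ 2.4755e+5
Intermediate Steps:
B(q, j) = (-29 + j)/(3*q) (B(q, j) = (-29 + j)/(q + 2*q) = (-29 + j)/((3*q)) = (-29 + j)*(1/(3*q)) = (-29 + j)/(3*q))
(B(32, -23) - 497)**2 = ((1/3)*(-29 - 23)/32 - 497)**2 = ((1/3)*(1/32)*(-52) - 497)**2 = (-13/24 - 497)**2 = (-11941/24)**2 = 142587481/576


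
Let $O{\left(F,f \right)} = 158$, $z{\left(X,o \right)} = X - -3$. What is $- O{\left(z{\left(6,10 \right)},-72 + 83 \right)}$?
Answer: $-158$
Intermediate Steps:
$z{\left(X,o \right)} = 3 + X$ ($z{\left(X,o \right)} = X + 3 = 3 + X$)
$- O{\left(z{\left(6,10 \right)},-72 + 83 \right)} = \left(-1\right) 158 = -158$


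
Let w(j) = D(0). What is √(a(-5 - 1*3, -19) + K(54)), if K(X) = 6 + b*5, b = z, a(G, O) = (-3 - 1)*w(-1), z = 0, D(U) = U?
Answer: √6 ≈ 2.4495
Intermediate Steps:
w(j) = 0
a(G, O) = 0 (a(G, O) = (-3 - 1)*0 = -4*0 = 0)
b = 0
K(X) = 6 (K(X) = 6 + 0*5 = 6 + 0 = 6)
√(a(-5 - 1*3, -19) + K(54)) = √(0 + 6) = √6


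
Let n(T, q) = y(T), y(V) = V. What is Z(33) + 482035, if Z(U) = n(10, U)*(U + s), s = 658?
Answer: 488945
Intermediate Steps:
n(T, q) = T
Z(U) = 6580 + 10*U (Z(U) = 10*(U + 658) = 10*(658 + U) = 6580 + 10*U)
Z(33) + 482035 = (6580 + 10*33) + 482035 = (6580 + 330) + 482035 = 6910 + 482035 = 488945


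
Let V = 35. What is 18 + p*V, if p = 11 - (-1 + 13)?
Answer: -17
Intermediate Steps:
p = -1 (p = 11 - 1*12 = 11 - 12 = -1)
18 + p*V = 18 - 1*35 = 18 - 35 = -17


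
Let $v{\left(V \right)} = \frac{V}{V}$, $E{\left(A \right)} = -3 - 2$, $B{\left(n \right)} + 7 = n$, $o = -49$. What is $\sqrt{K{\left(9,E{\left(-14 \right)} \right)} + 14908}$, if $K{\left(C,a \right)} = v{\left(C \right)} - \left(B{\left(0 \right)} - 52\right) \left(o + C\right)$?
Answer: $\sqrt{12549} \approx 112.02$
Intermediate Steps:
$B{\left(n \right)} = -7 + n$
$E{\left(A \right)} = -5$
$v{\left(V \right)} = 1$
$K{\left(C,a \right)} = -2890 + 59 C$ ($K{\left(C,a \right)} = 1 - \left(\left(-7 + 0\right) - 52\right) \left(-49 + C\right) = 1 - \left(-7 - 52\right) \left(-49 + C\right) = 1 - - 59 \left(-49 + C\right) = 1 - \left(2891 - 59 C\right) = 1 + \left(-2891 + 59 C\right) = -2890 + 59 C$)
$\sqrt{K{\left(9,E{\left(-14 \right)} \right)} + 14908} = \sqrt{\left(-2890 + 59 \cdot 9\right) + 14908} = \sqrt{\left(-2890 + 531\right) + 14908} = \sqrt{-2359 + 14908} = \sqrt{12549}$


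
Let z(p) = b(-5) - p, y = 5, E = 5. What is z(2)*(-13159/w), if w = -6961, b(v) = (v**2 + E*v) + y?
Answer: 39477/6961 ≈ 5.6712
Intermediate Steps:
b(v) = 5 + v**2 + 5*v (b(v) = (v**2 + 5*v) + 5 = 5 + v**2 + 5*v)
z(p) = 5 - p (z(p) = (5 + (-5)**2 + 5*(-5)) - p = (5 + 25 - 25) - p = 5 - p)
z(2)*(-13159/w) = (5 - 1*2)*(-13159/(-6961)) = (5 - 2)*(-13159*(-1/6961)) = 3*(13159/6961) = 39477/6961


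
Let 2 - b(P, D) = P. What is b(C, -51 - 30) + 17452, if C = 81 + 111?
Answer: 17262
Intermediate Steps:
C = 192
b(P, D) = 2 - P
b(C, -51 - 30) + 17452 = (2 - 1*192) + 17452 = (2 - 192) + 17452 = -190 + 17452 = 17262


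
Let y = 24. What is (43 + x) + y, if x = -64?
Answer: 3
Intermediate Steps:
(43 + x) + y = (43 - 64) + 24 = -21 + 24 = 3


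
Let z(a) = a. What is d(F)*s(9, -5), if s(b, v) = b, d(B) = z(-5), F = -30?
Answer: -45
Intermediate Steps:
d(B) = -5
d(F)*s(9, -5) = -5*9 = -45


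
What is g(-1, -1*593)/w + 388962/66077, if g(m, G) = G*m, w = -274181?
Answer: 106606806461/18117057937 ≈ 5.8843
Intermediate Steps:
g(-1, -1*593)/w + 388962/66077 = (-1*593*(-1))/(-274181) + 388962/66077 = -593*(-1)*(-1/274181) + 388962*(1/66077) = 593*(-1/274181) + 388962/66077 = -593/274181 + 388962/66077 = 106606806461/18117057937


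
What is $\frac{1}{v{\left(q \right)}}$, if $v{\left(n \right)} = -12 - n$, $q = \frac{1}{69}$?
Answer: $- \frac{69}{829} \approx -0.083233$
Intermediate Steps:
$q = \frac{1}{69} \approx 0.014493$
$\frac{1}{v{\left(q \right)}} = \frac{1}{-12 - \frac{1}{69}} = \frac{1}{- \frac{829}{69}} = - \frac{69}{829}$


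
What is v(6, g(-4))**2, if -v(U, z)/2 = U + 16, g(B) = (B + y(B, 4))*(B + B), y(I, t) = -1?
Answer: 1936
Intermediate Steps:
g(B) = 2*B*(-1 + B) (g(B) = (B - 1)*(B + B) = (-1 + B)*(2*B) = 2*B*(-1 + B))
v(U, z) = -32 - 2*U (v(U, z) = -2*(U + 16) = -2*(16 + U) = -32 - 2*U)
v(6, g(-4))**2 = (-32 - 2*6)**2 = (-32 - 12)**2 = (-44)**2 = 1936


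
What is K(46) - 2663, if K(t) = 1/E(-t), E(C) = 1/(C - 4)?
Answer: -2713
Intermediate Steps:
E(C) = 1/(-4 + C)
K(t) = -4 - t (K(t) = 1/(1/(-4 - t)) = -4 - t)
K(46) - 2663 = (-4 - 1*46) - 2663 = (-4 - 46) - 2663 = -50 - 2663 = -2713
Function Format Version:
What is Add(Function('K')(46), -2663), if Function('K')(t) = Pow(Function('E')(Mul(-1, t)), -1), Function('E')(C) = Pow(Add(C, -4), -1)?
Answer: -2713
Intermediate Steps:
Function('E')(C) = Pow(Add(-4, C), -1)
Function('K')(t) = Add(-4, Mul(-1, t)) (Function('K')(t) = Pow(Pow(Add(-4, Mul(-1, t)), -1), -1) = Add(-4, Mul(-1, t)))
Add(Function('K')(46), -2663) = Add(Add(-4, Mul(-1, 46)), -2663) = Add(Add(-4, -46), -2663) = Add(-50, -2663) = -2713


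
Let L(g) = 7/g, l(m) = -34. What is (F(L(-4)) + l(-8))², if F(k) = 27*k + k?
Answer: 6889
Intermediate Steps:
F(k) = 28*k
(F(L(-4)) + l(-8))² = (28*(7/(-4)) - 34)² = (28*(7*(-¼)) - 34)² = (28*(-7/4) - 34)² = (-49 - 34)² = (-83)² = 6889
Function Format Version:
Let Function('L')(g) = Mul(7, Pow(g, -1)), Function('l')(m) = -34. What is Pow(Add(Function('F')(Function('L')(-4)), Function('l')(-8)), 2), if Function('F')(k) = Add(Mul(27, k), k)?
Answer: 6889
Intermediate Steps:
Function('F')(k) = Mul(28, k)
Pow(Add(Function('F')(Function('L')(-4)), Function('l')(-8)), 2) = Pow(Add(Mul(28, Mul(7, Pow(-4, -1))), -34), 2) = Pow(Add(Mul(28, Mul(7, Rational(-1, 4))), -34), 2) = Pow(Add(Mul(28, Rational(-7, 4)), -34), 2) = Pow(Add(-49, -34), 2) = Pow(-83, 2) = 6889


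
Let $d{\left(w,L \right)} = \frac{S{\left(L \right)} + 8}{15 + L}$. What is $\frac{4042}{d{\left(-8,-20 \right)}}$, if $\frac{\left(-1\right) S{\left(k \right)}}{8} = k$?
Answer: $- \frac{10105}{84} \approx -120.3$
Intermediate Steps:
$S{\left(k \right)} = - 8 k$
$d{\left(w,L \right)} = \frac{8 - 8 L}{15 + L}$ ($d{\left(w,L \right)} = \frac{- 8 L + 8}{15 + L} = \frac{8 - 8 L}{15 + L}$)
$\frac{4042}{d{\left(-8,-20 \right)}} = \frac{4042}{8 \frac{1}{15 - 20} \left(1 - -20\right)} = \frac{4042}{8 \frac{1}{-5} \left(1 + 20\right)} = \frac{4042}{8 \left(- \frac{1}{5}\right) 21} = \frac{4042}{- \frac{168}{5}} = 4042 \left(- \frac{5}{168}\right) = - \frac{10105}{84}$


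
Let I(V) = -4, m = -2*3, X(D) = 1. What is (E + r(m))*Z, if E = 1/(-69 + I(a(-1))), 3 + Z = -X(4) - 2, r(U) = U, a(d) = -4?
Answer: 2634/73 ≈ 36.082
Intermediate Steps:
m = -6
Z = -6 (Z = -3 + (-1*1 - 2) = -3 + (-1 - 2) = -3 - 3 = -6)
E = -1/73 (E = 1/(-69 - 4) = 1/(-73) = -1/73 ≈ -0.013699)
(E + r(m))*Z = (-1/73 - 6)*(-6) = -439/73*(-6) = 2634/73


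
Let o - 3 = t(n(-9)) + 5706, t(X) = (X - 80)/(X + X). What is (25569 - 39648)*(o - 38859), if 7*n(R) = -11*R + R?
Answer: 2800533671/6 ≈ 4.6676e+8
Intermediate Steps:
n(R) = -10*R/7 (n(R) = (-11*R + R)/7 = (-10*R)/7 = -10*R/7)
t(X) = (-80 + X)/(2*X) (t(X) = (-80 + X)/((2*X)) = (-80 + X)*(1/(2*X)) = (-80 + X)/(2*X))
o = 102715/18 (o = 3 + ((-80 - 10/7*(-9))/(2*((-10/7*(-9)))) + 5706) = 3 + ((-80 + 90/7)/(2*(90/7)) + 5706) = 3 + ((½)*(7/90)*(-470/7) + 5706) = 3 + (-47/18 + 5706) = 3 + 102661/18 = 102715/18 ≈ 5706.4)
(25569 - 39648)*(o - 38859) = (25569 - 39648)*(102715/18 - 38859) = -14079*(-596747/18) = 2800533671/6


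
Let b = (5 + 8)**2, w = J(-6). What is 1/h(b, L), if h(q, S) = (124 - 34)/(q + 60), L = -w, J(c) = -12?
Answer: 229/90 ≈ 2.5444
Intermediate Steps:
w = -12
L = 12 (L = -1*(-12) = 12)
b = 169 (b = 13**2 = 169)
h(q, S) = 90/(60 + q)
1/h(b, L) = 1/(90/(60 + 169)) = 1/(90/229) = 229/90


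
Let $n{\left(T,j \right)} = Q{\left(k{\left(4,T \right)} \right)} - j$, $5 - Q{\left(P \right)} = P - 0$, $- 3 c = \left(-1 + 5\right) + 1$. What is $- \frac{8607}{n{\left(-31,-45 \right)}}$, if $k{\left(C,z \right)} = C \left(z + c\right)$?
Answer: $- \frac{25821}{542} \approx -47.64$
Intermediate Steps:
$c = - \frac{5}{3}$ ($c = - \frac{\left(-1 + 5\right) + 1}{3} = - \frac{4 + 1}{3} = \left(- \frac{1}{3}\right) 5 = - \frac{5}{3} \approx -1.6667$)
$k{\left(C,z \right)} = C \left(- \frac{5}{3} + z\right)$ ($k{\left(C,z \right)} = C \left(z - \frac{5}{3}\right) = C \left(- \frac{5}{3} + z\right)$)
$Q{\left(P \right)} = 5 - P$ ($Q{\left(P \right)} = 5 - \left(P - 0\right) = 5 - \left(P + 0\right) = 5 - P$)
$n{\left(T,j \right)} = \frac{35}{3} - j - 4 T$ ($n{\left(T,j \right)} = \left(5 - \frac{1}{3} \cdot 4 \left(-5 + 3 T\right)\right) - j = \left(5 - \left(- \frac{20}{3} + 4 T\right)\right) - j = \left(\frac{35}{3} - 4 T\right) - j = \frac{35}{3} - j - 4 T$)
$- \frac{8607}{n{\left(-31,-45 \right)}} = - \frac{8607}{\frac{35}{3} - -45 - -124} = - \frac{8607}{\frac{35}{3} + 45 + 124} = - \frac{8607}{\frac{542}{3}} = \left(-8607\right) \frac{3}{542} = - \frac{25821}{542}$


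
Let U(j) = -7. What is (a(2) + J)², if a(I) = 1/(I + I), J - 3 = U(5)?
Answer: 225/16 ≈ 14.063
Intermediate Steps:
J = -4 (J = 3 - 7 = -4)
a(I) = 1/(2*I)
(a(2) + J)² = ((½)/2 - 4)² = ((½)*(½) - 4)² = (¼ - 4)² = (-15/4)² = 225/16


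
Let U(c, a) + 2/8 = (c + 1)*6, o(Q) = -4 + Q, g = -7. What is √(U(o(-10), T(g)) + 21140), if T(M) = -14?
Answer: √84247/2 ≈ 145.13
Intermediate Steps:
U(c, a) = 23/4 + 6*c (U(c, a) = -¼ + (c + 1)*6 = -¼ + (1 + c)*6 = -¼ + (6 + 6*c) = 23/4 + 6*c)
√(U(o(-10), T(g)) + 21140) = √((23/4 + 6*(-4 - 10)) + 21140) = √((23/4 + 6*(-14)) + 21140) = √((23/4 - 84) + 21140) = √(-313/4 + 21140) = √(84247/4) = √84247/2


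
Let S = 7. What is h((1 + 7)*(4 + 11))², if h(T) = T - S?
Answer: 12769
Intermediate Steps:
h(T) = -7 + T (h(T) = T - 1*7 = T - 7 = -7 + T)
h((1 + 7)*(4 + 11))² = (-7 + (1 + 7)*(4 + 11))² = (-7 + 8*15)² = (-7 + 120)² = 113² = 12769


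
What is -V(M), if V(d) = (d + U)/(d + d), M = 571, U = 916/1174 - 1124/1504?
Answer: -126033813/252053104 ≈ -0.50003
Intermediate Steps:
U = 7261/220712 (U = 916*(1/1174) - 1124*1/1504 = 458/587 - 281/376 = 7261/220712 ≈ 0.032898)
V(d) = (7261/220712 + d)/(2*d) (V(d) = (d + 7261/220712)/(d + d) = (7261/220712 + d)/((2*d)) = (7261/220712 + d)*(1/(2*d)) = (7261/220712 + d)/(2*d))
-V(M) = -(7261 + 220712*571)/(441424*571) = -(7261 + 126026552)/(441424*571) = -126033813/(441424*571) = -1*126033813/252053104 = -126033813/252053104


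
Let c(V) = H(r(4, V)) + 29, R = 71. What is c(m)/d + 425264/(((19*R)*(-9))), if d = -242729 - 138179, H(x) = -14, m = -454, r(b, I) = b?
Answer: -161986641827/4624604028 ≈ -35.027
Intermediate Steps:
d = -380908
c(V) = 15 (c(V) = -14 + 29 = 15)
c(m)/d + 425264/(((19*R)*(-9))) = 15/(-380908) + 425264/(((19*71)*(-9))) = 15*(-1/380908) + 425264/((1349*(-9))) = -15/380908 + 425264/(-12141) = -15/380908 + 425264*(-1/12141) = -15/380908 - 425264/12141 = -161986641827/4624604028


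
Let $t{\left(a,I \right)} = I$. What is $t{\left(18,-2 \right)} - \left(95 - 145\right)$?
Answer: $48$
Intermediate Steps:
$t{\left(18,-2 \right)} - \left(95 - 145\right) = -2 - \left(95 - 145\right) = -2 - -50 = -2 + 50 = 48$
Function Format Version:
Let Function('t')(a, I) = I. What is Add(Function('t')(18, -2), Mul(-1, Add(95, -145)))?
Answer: 48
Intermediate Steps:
Add(Function('t')(18, -2), Mul(-1, Add(95, -145))) = Add(-2, Mul(-1, Add(95, -145))) = Add(-2, Mul(-1, -50)) = Add(-2, 50) = 48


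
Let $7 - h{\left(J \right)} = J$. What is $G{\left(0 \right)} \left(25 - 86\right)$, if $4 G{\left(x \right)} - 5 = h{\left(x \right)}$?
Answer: $-183$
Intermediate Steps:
$h{\left(J \right)} = 7 - J$
$G{\left(x \right)} = 3 - \frac{x}{4}$ ($G{\left(x \right)} = \frac{5}{4} + \frac{7 - x}{4} = \frac{5}{4} - \left(- \frac{7}{4} + \frac{x}{4}\right) = 3 - \frac{x}{4}$)
$G{\left(0 \right)} \left(25 - 86\right) = \left(3 - 0\right) \left(25 - 86\right) = \left(3 + 0\right) \left(-61\right) = 3 \left(-61\right) = -183$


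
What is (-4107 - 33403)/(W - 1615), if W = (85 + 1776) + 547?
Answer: -37510/793 ≈ -47.301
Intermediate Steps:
W = 2408 (W = 1861 + 547 = 2408)
(-4107 - 33403)/(W - 1615) = (-4107 - 33403)/(2408 - 1615) = -37510/793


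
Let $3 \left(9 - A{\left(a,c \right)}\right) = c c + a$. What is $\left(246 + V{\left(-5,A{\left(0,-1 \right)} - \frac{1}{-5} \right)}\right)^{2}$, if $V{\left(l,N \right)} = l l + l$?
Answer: $70756$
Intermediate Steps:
$A{\left(a,c \right)} = 9 - \frac{a}{3} - \frac{c^{2}}{3}$ ($A{\left(a,c \right)} = 9 - \frac{c c + a}{3} = 9 - \frac{c^{2} + a}{3} = 9 - \frac{a + c^{2}}{3} = 9 - \left(\frac{a}{3} + \frac{c^{2}}{3}\right) = 9 - \frac{a}{3} - \frac{c^{2}}{3}$)
$V{\left(l,N \right)} = l + l^{2}$ ($V{\left(l,N \right)} = l^{2} + l = l + l^{2}$)
$\left(246 + V{\left(-5,A{\left(0,-1 \right)} - \frac{1}{-5} \right)}\right)^{2} = \left(246 - 5 \left(1 - 5\right)\right)^{2} = \left(246 - -20\right)^{2} = \left(246 + 20\right)^{2} = 266^{2} = 70756$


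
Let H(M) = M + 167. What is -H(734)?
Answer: -901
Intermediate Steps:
H(M) = 167 + M
-H(734) = -(167 + 734) = -1*901 = -901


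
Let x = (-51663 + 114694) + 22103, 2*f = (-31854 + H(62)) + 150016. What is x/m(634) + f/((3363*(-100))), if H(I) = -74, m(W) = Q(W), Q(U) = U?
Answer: 3574141288/26651775 ≈ 134.11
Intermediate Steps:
m(W) = W
f = 59044 (f = ((-31854 - 74) + 150016)/2 = (-31928 + 150016)/2 = (½)*118088 = 59044)
x = 85134 (x = 63031 + 22103 = 85134)
x/m(634) + f/((3363*(-100))) = 85134/634 + 59044/((3363*(-100))) = 85134*(1/634) + 59044/(-336300) = 42567/317 + 59044*(-1/336300) = 42567/317 - 14761/84075 = 3574141288/26651775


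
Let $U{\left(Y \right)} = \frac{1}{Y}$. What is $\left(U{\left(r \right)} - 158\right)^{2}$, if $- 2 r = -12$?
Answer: $\frac{896809}{36} \approx 24911.0$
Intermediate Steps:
$r = 6$ ($r = \left(- \frac{1}{2}\right) \left(-12\right) = 6$)
$\left(U{\left(r \right)} - 158\right)^{2} = \left(\frac{1}{6} - 158\right)^{2} = \left(- \frac{947}{6}\right)^{2} = \frac{896809}{36}$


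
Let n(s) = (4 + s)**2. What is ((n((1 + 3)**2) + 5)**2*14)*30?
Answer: 68890500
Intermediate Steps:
((n((1 + 3)**2) + 5)**2*14)*30 = (((4 + (1 + 3)**2)**2 + 5)**2*14)*30 = (((4 + 4**2)**2 + 5)**2*14)*30 = (((4 + 16)**2 + 5)**2*14)*30 = ((20**2 + 5)**2*14)*30 = ((400 + 5)**2*14)*30 = (405**2*14)*30 = (164025*14)*30 = 2296350*30 = 68890500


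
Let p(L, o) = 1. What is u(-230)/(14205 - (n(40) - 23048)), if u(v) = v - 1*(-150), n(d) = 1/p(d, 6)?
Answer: -20/9313 ≈ -0.0021475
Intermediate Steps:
n(d) = 1 (n(d) = 1/1 = 1)
u(v) = 150 + v (u(v) = v + 150 = 150 + v)
u(-230)/(14205 - (n(40) - 23048)) = (150 - 230)/(14205 - (1 - 23048)) = -80/(14205 - 1*(-23047)) = -80/(14205 + 23047) = -80/37252 = -80*1/37252 = -20/9313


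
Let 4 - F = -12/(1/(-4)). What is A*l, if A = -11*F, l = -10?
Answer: -4840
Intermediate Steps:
F = -44 (F = 4 - (-12)/(1/(-4)) = 4 - (-12)/(-¼) = 4 - (-12)*(-4) = 4 - 1*48 = 4 - 48 = -44)
A = 484 (A = -11*(-44) = 484)
A*l = 484*(-10) = -4840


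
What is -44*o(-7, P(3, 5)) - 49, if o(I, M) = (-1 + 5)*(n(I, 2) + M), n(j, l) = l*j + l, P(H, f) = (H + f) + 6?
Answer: -401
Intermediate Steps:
P(H, f) = 6 + H + f
n(j, l) = l + j*l (n(j, l) = j*l + l = l + j*l)
o(I, M) = 8 + 4*M + 8*I (o(I, M) = (-1 + 5)*(2*(1 + I) + M) = 4*((2 + 2*I) + M) = 4*(2 + M + 2*I) = 8 + 4*M + 8*I)
-44*o(-7, P(3, 5)) - 49 = -44*(8 + 4*(6 + 3 + 5) + 8*(-7)) - 49 = -44*(8 + 4*14 - 56) - 49 = -44*(8 + 56 - 56) - 49 = -44*8 - 49 = -352 - 49 = -401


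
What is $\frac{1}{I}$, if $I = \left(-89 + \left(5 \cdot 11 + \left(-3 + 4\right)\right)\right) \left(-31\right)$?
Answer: $\frac{1}{1023} \approx 0.00097752$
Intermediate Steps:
$I = 1023$ ($I = \left(-89 + \left(55 + 1\right)\right) \left(-31\right) = \left(-89 + 56\right) \left(-31\right) = \left(-33\right) \left(-31\right) = 1023$)
$\frac{1}{I} = \frac{1}{1023}$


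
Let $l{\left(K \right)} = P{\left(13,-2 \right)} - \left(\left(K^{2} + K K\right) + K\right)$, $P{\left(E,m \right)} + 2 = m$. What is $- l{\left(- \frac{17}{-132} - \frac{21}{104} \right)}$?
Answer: $\frac{23189533}{5889312} \approx 3.9376$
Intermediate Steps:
$P{\left(E,m \right)} = -2 + m$
$l{\left(K \right)} = -4 - K - 2 K^{2}$ ($l{\left(K \right)} = \left(-2 - 2\right) - \left(\left(K^{2} + K K\right) + K\right) = -4 - \left(\left(K^{2} + K^{2}\right) + K\right) = -4 - \left(2 K^{2} + K\right) = -4 - \left(K + 2 K^{2}\right) = -4 - K - 2 K^{2}$)
$- l{\left(- \frac{17}{-132} - \frac{21}{104} \right)} = - (-4 - \left(- \frac{17}{-132} - \frac{21}{104}\right) - 2 \left(- \frac{17}{-132} - \frac{21}{104}\right)^{2}) = - (-4 - \left(\left(-17\right) \left(- \frac{1}{132}\right) - \frac{21}{104}\right) - 2 \left(\left(-17\right) \left(- \frac{1}{132}\right) - \frac{21}{104}\right)^{2}) = - (-4 - \left(\frac{17}{132} - \frac{21}{104}\right) - 2 \left(\frac{17}{132} - \frac{21}{104}\right)^{2}) = - (-4 - - \frac{251}{3432} - 2 \left(- \frac{251}{3432}\right)^{2}) = - (-4 + \frac{251}{3432} - \frac{63001}{5889312}) = \left(-1\right) \left(- \frac{23189533}{5889312}\right) = \frac{23189533}{5889312}$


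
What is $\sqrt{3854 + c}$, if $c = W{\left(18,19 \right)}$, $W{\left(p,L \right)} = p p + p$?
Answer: $2 \sqrt{1049} \approx 64.776$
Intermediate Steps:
$W{\left(p,L \right)} = p + p^{2}$ ($W{\left(p,L \right)} = p^{2} + p = p + p^{2}$)
$c = 342$ ($c = 18 \left(1 + 18\right) = 18 \cdot 19 = 342$)
$\sqrt{3854 + c} = \sqrt{3854 + 342} = \sqrt{4196} = 2 \sqrt{1049}$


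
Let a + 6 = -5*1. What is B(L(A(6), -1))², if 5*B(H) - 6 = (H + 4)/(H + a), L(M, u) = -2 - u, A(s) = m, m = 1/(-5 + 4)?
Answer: 529/400 ≈ 1.3225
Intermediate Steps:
a = -11 (a = -6 - 5*1 = -6 - 5 = -11)
m = -1 (m = 1/(-1) = -1)
A(s) = -1
B(H) = 6/5 + (4 + H)/(5*(-11 + H)) (B(H) = 6/5 + ((H + 4)/(H - 11))/5 = 6/5 + ((4 + H)/(-11 + H))/5 = 6/5 + (4 + H)/(5*(-11 + H)))
B(L(A(6), -1))² = ((-62 + 7*(-2 - 1*(-1)))/(5*(-11 + (-2 - 1*(-1)))))² = ((-62 + 7*(-2 + 1))/(5*(-11 + (-2 + 1))))² = ((-62 + 7*(-1))/(5*(-11 - 1)))² = ((⅕)*(-62 - 7)/(-12))² = ((⅕)*(-1/12)*(-69))² = (23/20)² = 529/400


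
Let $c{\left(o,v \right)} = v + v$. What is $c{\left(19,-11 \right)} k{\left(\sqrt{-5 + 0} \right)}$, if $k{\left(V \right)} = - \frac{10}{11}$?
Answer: $20$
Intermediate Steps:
$c{\left(o,v \right)} = 2 v$
$k{\left(V \right)} = - \frac{10}{11}$ ($k{\left(V \right)} = \left(-10\right) \frac{1}{11} = - \frac{10}{11}$)
$c{\left(19,-11 \right)} k{\left(\sqrt{-5 + 0} \right)} = 2 \left(-11\right) \left(- \frac{10}{11}\right) = \left(-22\right) \left(- \frac{10}{11}\right) = 20$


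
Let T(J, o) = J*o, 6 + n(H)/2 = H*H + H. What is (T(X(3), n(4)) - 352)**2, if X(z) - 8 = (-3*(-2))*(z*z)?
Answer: 1915456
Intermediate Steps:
n(H) = -12 + 2*H + 2*H**2 (n(H) = -12 + 2*(H*H + H) = -12 + 2*(H**2 + H) = -12 + 2*(H + H**2) = -12 + (2*H + 2*H**2) = -12 + 2*H + 2*H**2)
X(z) = 8 + 6*z**2 (X(z) = 8 + (-3*(-2))*(z*z) = 8 + 6*z**2)
(T(X(3), n(4)) - 352)**2 = ((8 + 6*3**2)*(-12 + 2*4 + 2*4**2) - 352)**2 = ((8 + 6*9)*(-12 + 8 + 2*16) - 352)**2 = ((8 + 54)*(-12 + 8 + 32) - 352)**2 = (62*28 - 352)**2 = (1736 - 352)**2 = 1384**2 = 1915456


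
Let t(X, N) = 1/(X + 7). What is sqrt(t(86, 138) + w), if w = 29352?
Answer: sqrt(253865541)/93 ≈ 171.32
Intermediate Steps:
t(X, N) = 1/(7 + X)
sqrt(t(86, 138) + w) = sqrt(1/(7 + 86) + 29352) = sqrt(1/93 + 29352) = sqrt(2729737/93) = sqrt(253865541)/93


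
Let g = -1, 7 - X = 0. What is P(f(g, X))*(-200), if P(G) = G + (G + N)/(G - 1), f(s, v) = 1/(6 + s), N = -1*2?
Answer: -490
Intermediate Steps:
X = 7 (X = 7 - 1*0 = 7 + 0 = 7)
N = -2
P(G) = G + (-2 + G)/(-1 + G) (P(G) = G + (G - 2)/(G - 1) = G + (-2 + G)/(-1 + G))
P(f(g, X))*(-200) = ((-2 + (1/(6 - 1))²)/(-1 + 1/(6 - 1)))*(-200) = ((-2 + (1/5)²)/(-1 + 1/5))*(-200) = ((-2 + (⅕)²)/(-1 + ⅕))*(-200) = ((-2 + 1/25)/(-⅘))*(-200) = -5/4*(-49/25)*(-200) = (49/20)*(-200) = -490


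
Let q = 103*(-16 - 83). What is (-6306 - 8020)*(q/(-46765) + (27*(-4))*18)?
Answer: 1302247195938/46765 ≈ 2.7847e+7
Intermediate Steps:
q = -10197 (q = 103*(-99) = -10197)
(-6306 - 8020)*(q/(-46765) + (27*(-4))*18) = (-6306 - 8020)*(-10197/(-46765) + (27*(-4))*18) = -14326*(-10197*(-1/46765) - 108*18) = -14326*(10197/46765 - 1944) = -14326*(-90900963/46765) = 1302247195938/46765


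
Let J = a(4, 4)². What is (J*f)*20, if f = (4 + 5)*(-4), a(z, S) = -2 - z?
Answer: -25920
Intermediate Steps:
f = -36 (f = 9*(-4) = -36)
J = 36 (J = (-2 - 1*4)² = (-2 - 4)² = (-6)² = 36)
(J*f)*20 = (36*(-36))*20 = -1296*20 = -25920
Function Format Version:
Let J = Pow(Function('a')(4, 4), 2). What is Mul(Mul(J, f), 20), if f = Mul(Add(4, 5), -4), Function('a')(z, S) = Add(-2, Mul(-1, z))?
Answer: -25920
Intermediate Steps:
f = -36 (f = Mul(9, -4) = -36)
J = 36 (J = Pow(Add(-2, Mul(-1, 4)), 2) = Pow(Add(-2, -4), 2) = Pow(-6, 2) = 36)
Mul(Mul(J, f), 20) = Mul(Mul(36, -36), 20) = Mul(-1296, 20) = -25920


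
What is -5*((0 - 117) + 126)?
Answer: -45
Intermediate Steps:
-5*((0 - 117) + 126) = -5*(-117 + 126) = -5*9 = -45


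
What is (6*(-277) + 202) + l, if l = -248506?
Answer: -249966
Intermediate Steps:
(6*(-277) + 202) + l = (6*(-277) + 202) - 248506 = (-1662 + 202) - 248506 = -1460 - 248506 = -249966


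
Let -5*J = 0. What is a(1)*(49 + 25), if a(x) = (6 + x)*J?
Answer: 0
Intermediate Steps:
J = 0 (J = -⅕*0 = 0)
a(x) = 0 (a(x) = (6 + x)*0 = 0)
a(1)*(49 + 25) = 0*(49 + 25) = 0*74 = 0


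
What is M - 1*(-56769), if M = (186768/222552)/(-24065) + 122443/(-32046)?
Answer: 135313370506068541/2383738986090 ≈ 56765.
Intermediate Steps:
M = -9107995274669/2383738986090 (M = (186768*(1/222552))*(-1/24065) + 122443*(-1/32046) = (2594/3091)*(-1/24065) - 122443/32046 = -2594/74384915 - 122443/32046 = -9107995274669/2383738986090 ≈ -3.8209)
M - 1*(-56769) = -9107995274669/2383738986090 - 1*(-56769) = -9107995274669/2383738986090 + 56769 = 135313370506068541/2383738986090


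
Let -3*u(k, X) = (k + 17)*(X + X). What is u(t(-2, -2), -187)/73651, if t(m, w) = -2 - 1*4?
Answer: 4114/220953 ≈ 0.018619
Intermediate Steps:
t(m, w) = -6 (t(m, w) = -2 - 4 = -6)
u(k, X) = -2*X*(17 + k)/3 (u(k, X) = -(k + 17)*(X + X)/3 = -(17 + k)*2*X/3 = -2*X*(17 + k)/3)
u(t(-2, -2), -187)/73651 = -2/3*(-187)*(17 - 6)/73651 = -2/3*(-187)*11*(1/73651) = (4114/3)*(1/73651) = 4114/220953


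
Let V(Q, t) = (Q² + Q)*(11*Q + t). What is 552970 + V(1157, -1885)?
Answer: 14526729622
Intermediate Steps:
V(Q, t) = (Q + Q²)*(t + 11*Q)
552970 + V(1157, -1885) = 552970 + 1157*(-1885 + 11*1157 + 11*1157² + 1157*(-1885)) = 552970 + 1157*(-1885 + 12727 + 11*1338649 - 2180945) = 552970 + 1157*(-1885 + 12727 + 14725139 - 2180945) = 552970 + 1157*12555036 = 552970 + 14526176652 = 14526729622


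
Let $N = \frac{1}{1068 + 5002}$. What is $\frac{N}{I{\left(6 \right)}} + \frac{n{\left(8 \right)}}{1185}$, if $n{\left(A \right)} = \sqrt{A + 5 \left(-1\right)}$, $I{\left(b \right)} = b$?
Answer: $\frac{1}{36420} + \frac{\sqrt{3}}{1185} \approx 0.0014891$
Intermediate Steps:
$n{\left(A \right)} = \sqrt{-5 + A}$ ($n{\left(A \right)} = \sqrt{A - 5} = \sqrt{-5 + A}$)
$N = \frac{1}{6070} \approx 0.00016474$
$\frac{N}{I{\left(6 \right)}} + \frac{n{\left(8 \right)}}{1185} = \frac{1}{6070 \cdot 6} + \frac{\sqrt{-5 + 8}}{1185} = \frac{1}{6070} \cdot \frac{1}{6} + \sqrt{3} \cdot \frac{1}{1185} = \frac{1}{36420} + \frac{\sqrt{3}}{1185}$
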